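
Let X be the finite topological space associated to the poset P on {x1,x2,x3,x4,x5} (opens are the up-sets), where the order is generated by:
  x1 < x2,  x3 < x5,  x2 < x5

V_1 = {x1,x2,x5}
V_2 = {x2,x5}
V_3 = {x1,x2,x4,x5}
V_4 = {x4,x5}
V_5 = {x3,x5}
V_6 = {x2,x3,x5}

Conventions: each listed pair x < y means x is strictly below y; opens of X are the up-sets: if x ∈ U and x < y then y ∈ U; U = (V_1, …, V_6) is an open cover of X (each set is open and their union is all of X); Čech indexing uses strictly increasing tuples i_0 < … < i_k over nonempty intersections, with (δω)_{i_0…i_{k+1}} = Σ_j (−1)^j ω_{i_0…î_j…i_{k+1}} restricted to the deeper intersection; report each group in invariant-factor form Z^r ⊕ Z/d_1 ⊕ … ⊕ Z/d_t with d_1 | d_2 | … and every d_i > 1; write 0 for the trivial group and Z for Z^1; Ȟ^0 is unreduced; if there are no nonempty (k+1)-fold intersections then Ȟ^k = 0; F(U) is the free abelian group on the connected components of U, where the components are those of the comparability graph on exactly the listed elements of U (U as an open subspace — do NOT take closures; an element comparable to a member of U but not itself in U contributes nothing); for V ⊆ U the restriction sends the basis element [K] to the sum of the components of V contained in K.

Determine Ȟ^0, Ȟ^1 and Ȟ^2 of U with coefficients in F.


nonempty intersections:
  V12={x2,x5} V13={x1,x2,x5} V14={x5} V15={x5} V16={x2,x5} V23={x2,x5} V24={x5} V25={x5} V26={x2,x5} V34={x4,x5} V35={x5} V36={x2,x5} V45={x5} V46={x5} V56={x3,x5}
  V123={x2,x5} V124={x5} V125={x5} V126={x2,x5} V134={x5} V135={x5} V136={x2,x5} V145={x5} V146={x5} V156={x5} V234={x5} V235={x5} V236={x2,x5} V245={x5} V246={x5} V256={x5} V345={x5} V346={x5} V356={x5} V456={x5}
  V1234={x5} V1235={x5} V1236={x2,x5} V1245={x5} V1246={x5} V1256={x5} V1345={x5} V1346={x5} V1356={x5} V1456={x5} V2345={x5} V2346={x5} V2356={x5} V2456={x5} V3456={x5}
  V12345={x5} V12346={x5} V12356={x5} V12456={x5} V13456={x5} V23456={x5}
  V123456={x5}
components per intersection:
  V1: {x1,x2,x5}
  V2: {x2,x5}
  V3: {x1,x2,x5} {x4}
  V4: {x4} {x5}
  V5: {x3,x5}
  V6: {x2,x3,x5}
  V12: {x2,x5}
  V13: {x1,x2,x5}
  V14: {x5}
  V15: {x5}
  V16: {x2,x5}
  V23: {x2,x5}
  V24: {x5}
  V25: {x5}
  V26: {x2,x5}
  V34: {x4} {x5}
  V35: {x5}
  V36: {x2,x5}
  V45: {x5}
  V46: {x5}
  V56: {x3,x5}
  V123: {x2,x5}
  V124: {x5}
  V125: {x5}
  V126: {x2,x5}
  V134: {x5}
  V135: {x5}
  V136: {x2,x5}
  V145: {x5}
  V146: {x5}
  V156: {x5}
  V234: {x5}
  V235: {x5}
  V236: {x2,x5}
  V245: {x5}
  V246: {x5}
  V256: {x5}
  V345: {x5}
  V346: {x5}
  V356: {x5}
  V456: {x5}
  V1234: {x5}
  V1235: {x5}
  V1236: {x2,x5}
  V1245: {x5}
  V1246: {x5}
  V1256: {x5}
  V1345: {x5}
  V1346: {x5}
  V1356: {x5}
  V1456: {x5}
  V2345: {x5}
  V2346: {x5}
  V2356: {x5}
  V2456: {x5}
  V3456: {x5}
  V12345: {x5}
  V12346: {x5}
  V12356: {x5}
  V12456: {x5}
  V13456: {x5}
  V23456: {x5}
  V123456: {x5}
C dims 8,16,20,15; δ0: rk 6, SNF 1^6; δ1: rk 10, SNF 1^10; δ2: rk 10, SNF 1^10
Ȟ^0: (8−6)−0=2 ⇒ Z^2
Ȟ^1: (16−10)−6=0 ⇒ 0
Ȟ^2: (20−10)−10=0 ⇒ 0

Ȟ^0 = Z^2; Ȟ^1 = 0; Ȟ^2 = 0


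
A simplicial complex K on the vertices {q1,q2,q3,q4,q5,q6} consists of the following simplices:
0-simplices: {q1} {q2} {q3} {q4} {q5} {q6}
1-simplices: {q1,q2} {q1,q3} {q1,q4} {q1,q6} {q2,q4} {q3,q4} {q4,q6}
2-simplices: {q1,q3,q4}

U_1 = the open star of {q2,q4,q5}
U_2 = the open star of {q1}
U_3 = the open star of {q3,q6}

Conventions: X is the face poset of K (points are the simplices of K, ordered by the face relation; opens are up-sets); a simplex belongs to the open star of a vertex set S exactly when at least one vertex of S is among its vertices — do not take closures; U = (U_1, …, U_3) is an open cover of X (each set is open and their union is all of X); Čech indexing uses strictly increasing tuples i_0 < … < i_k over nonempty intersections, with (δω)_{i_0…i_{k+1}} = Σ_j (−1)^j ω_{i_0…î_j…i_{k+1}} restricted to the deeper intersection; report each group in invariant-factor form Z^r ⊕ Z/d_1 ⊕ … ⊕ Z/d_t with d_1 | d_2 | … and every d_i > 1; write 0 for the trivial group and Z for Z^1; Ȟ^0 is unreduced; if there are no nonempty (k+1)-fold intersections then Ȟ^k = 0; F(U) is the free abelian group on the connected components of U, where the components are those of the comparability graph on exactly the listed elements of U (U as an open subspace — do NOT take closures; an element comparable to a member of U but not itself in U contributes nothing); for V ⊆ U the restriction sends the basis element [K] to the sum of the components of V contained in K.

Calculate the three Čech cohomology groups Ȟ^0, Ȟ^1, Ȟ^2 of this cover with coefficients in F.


Ȟ^0 ≅ Z^2,  Ȟ^1 ≅ Z^2,  Ȟ^2 ≅ 0

nerve simplices:
  U1={{q2},{q4},{q5},{q1,q2},{q1,q4},{q2,q4},{q3,q4},{q4,q6},{q1,q3,q4}} U2={{q1},{q1,q2},{q1,q3},{q1,q4},{q1,q6},{q1,q3,q4}} U3={{q3},{q6},{q1,q3},{q1,q6},{q3,q4},{q4,q6},{q1,q3,q4}}
  U12={{q1,q2},{q1,q4},{q1,q3,q4}} U13={{q3,q4},{q4,q6},{q1,q3,q4}} U23={{q1,q3},{q1,q6},{q1,q3,q4}}
  U123={{q1,q3,q4}}
components per intersection:
  U1: {{q2},{q4},{q1,q2},{q1,q4},{q2,q4},{q3,q4},{q4,q6},{q1,q3,q4}} {{q5}}
  U2: {{q1},{q1,q2},{q1,q3},{q1,q4},{q1,q6},{q1,q3,q4}}
  U3: {{q3},{q1,q3},{q3,q4},{q1,q3,q4}} {{q6},{q1,q6},{q4,q6}}
  U12: {{q1,q2}} {{q1,q4},{q1,q3,q4}}
  U13: {{q3,q4},{q1,q3,q4}} {{q4,q6}}
  U23: {{q1,q3},{q1,q3,q4}} {{q1,q6}}
  U123: {{q1,q3,q4}}
C dims 5,6,1; δ0: rk 3, SNF 1^3; δ1: rk 1, SNF 1^1
degree 0: 5−3−0 = 2 → Ȟ^0 ≅ Z^2
degree 1: 6−1−3 = 2 → Ȟ^1 ≅ Z^2
degree 2: 1−0−1 = 0 → Ȟ^2 ≅ 0


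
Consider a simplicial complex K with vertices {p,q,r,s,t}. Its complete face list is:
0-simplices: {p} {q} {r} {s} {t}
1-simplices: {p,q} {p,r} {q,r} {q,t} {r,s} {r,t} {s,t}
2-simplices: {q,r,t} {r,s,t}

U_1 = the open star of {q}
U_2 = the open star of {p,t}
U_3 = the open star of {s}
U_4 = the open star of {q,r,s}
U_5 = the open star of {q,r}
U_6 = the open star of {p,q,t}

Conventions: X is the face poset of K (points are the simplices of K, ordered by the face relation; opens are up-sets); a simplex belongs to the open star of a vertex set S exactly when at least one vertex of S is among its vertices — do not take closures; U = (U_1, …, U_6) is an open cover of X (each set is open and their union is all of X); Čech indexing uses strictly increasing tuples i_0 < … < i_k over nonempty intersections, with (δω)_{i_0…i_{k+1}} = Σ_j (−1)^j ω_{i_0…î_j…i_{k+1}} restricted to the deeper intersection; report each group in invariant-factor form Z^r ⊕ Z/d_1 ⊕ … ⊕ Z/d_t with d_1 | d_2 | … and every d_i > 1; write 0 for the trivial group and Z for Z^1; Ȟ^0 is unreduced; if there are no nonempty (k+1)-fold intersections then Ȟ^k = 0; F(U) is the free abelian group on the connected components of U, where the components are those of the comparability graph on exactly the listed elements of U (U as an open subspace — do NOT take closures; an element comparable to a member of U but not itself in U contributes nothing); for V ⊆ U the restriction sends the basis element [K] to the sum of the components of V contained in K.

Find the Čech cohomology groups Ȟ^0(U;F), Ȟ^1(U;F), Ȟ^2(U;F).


intersection data:
  U1={{q},{p,q},{q,r},{q,t},{q,r,t}} U2={{p},{t},{p,q},{p,r},{q,t},{r,t},{s,t},{q,r,t},{r,s,t}} U3={{s},{r,s},{s,t},{r,s,t}} U4={{q},{r},{s},{p,q},{p,r},{q,r},{q,t},{r,s},{r,t},{s,t},{q,r,t},{r,s,t}} U5={{q},{r},{p,q},{p,r},{q,r},{q,t},{r,s},{r,t},{q,r,t},{r,s,t}} U6={{p},{q},{t},{p,q},{p,r},{q,r},{q,t},{r,t},{s,t},{q,r,t},{r,s,t}}
  U12={{p,q},{q,t},{q,r,t}} U14={{q},{p,q},{q,r},{q,t},{q,r,t}} U15={{q},{p,q},{q,r},{q,t},{q,r,t}} U16={{q},{p,q},{q,r},{q,t},{q,r,t}} U23={{s,t},{r,s,t}} U24={{p,q},{p,r},{q,t},{r,t},{s,t},{q,r,t},{r,s,t}} U25={{p,q},{p,r},{q,t},{r,t},{q,r,t},{r,s,t}} U26={{p},{t},{p,q},{p,r},{q,t},{r,t},{s,t},{q,r,t},{r,s,t}} U34={{s},{r,s},{s,t},{r,s,t}} U35={{r,s},{r,s,t}} U36={{s,t},{r,s,t}} U45={{q},{r},{p,q},{p,r},{q,r},{q,t},{r,s},{r,t},{q,r,t},{r,s,t}} U46={{q},{p,q},{p,r},{q,r},{q,t},{r,t},{s,t},{q,r,t},{r,s,t}} U56={{q},{p,q},{p,r},{q,r},{q,t},{r,t},{q,r,t},{r,s,t}}
  U124={{p,q},{q,t},{q,r,t}} U125={{p,q},{q,t},{q,r,t}} U126={{p,q},{q,t},{q,r,t}} U145={{q},{p,q},{q,r},{q,t},{q,r,t}} U146={{q},{p,q},{q,r},{q,t},{q,r,t}} U156={{q},{p,q},{q,r},{q,t},{q,r,t}} U234={{s,t},{r,s,t}} U235={{r,s,t}} U236={{s,t},{r,s,t}} U245={{p,q},{p,r},{q,t},{r,t},{q,r,t},{r,s,t}} U246={{p,q},{p,r},{q,t},{r,t},{s,t},{q,r,t},{r,s,t}} U256={{p,q},{p,r},{q,t},{r,t},{q,r,t},{r,s,t}} U345={{r,s},{r,s,t}} U346={{s,t},{r,s,t}} U356={{r,s,t}} U456={{q},{p,q},{p,r},{q,r},{q,t},{r,t},{q,r,t},{r,s,t}}
  U1245={{p,q},{q,t},{q,r,t}} U1246={{p,q},{q,t},{q,r,t}} U1256={{p,q},{q,t},{q,r,t}} U1456={{q},{p,q},{q,r},{q,t},{q,r,t}} U2345={{r,s,t}} U2346={{s,t},{r,s,t}} U2356={{r,s,t}} U2456={{p,q},{p,r},{q,t},{r,t},{q,r,t},{r,s,t}} U3456={{r,s,t}}
  U12456={{p,q},{q,t},{q,r,t}} U23456={{r,s,t}}
components per intersection:
  U1: {{q},{p,q},{q,r},{q,t},{q,r,t}}
  U2: {{p},{p,q},{p,r}} {{t},{q,t},{r,t},{s,t},{q,r,t},{r,s,t}}
  U3: {{s},{r,s},{s,t},{r,s,t}}
  U4: {{q},{r},{s},{p,q},{p,r},{q,r},{q,t},{r,s},{r,t},{s,t},{q,r,t},{r,s,t}}
  U5: {{q},{r},{p,q},{p,r},{q,r},{q,t},{r,s},{r,t},{q,r,t},{r,s,t}}
  U6: {{p},{q},{t},{p,q},{p,r},{q,r},{q,t},{r,t},{s,t},{q,r,t},{r,s,t}}
  U12: {{p,q}} {{q,t},{q,r,t}}
  U14: {{q},{p,q},{q,r},{q,t},{q,r,t}}
  U15: {{q},{p,q},{q,r},{q,t},{q,r,t}}
  U16: {{q},{p,q},{q,r},{q,t},{q,r,t}}
  U23: {{s,t},{r,s,t}}
  U24: {{p,q}} {{p,r}} {{q,t},{r,t},{s,t},{q,r,t},{r,s,t}}
  U25: {{p,q}} {{p,r}} {{q,t},{r,t},{q,r,t},{r,s,t}}
  U26: {{p},{p,q},{p,r}} {{t},{q,t},{r,t},{s,t},{q,r,t},{r,s,t}}
  U34: {{s},{r,s},{s,t},{r,s,t}}
  U35: {{r,s},{r,s,t}}
  U36: {{s,t},{r,s,t}}
  U45: {{q},{r},{p,q},{p,r},{q,r},{q,t},{r,s},{r,t},{q,r,t},{r,s,t}}
  U46: {{q},{p,q},{q,r},{q,t},{r,t},{s,t},{q,r,t},{r,s,t}} {{p,r}}
  U56: {{q},{p,q},{q,r},{q,t},{r,t},{q,r,t},{r,s,t}} {{p,r}}
  U124: {{p,q}} {{q,t},{q,r,t}}
  U125: {{p,q}} {{q,t},{q,r,t}}
  U126: {{p,q}} {{q,t},{q,r,t}}
  U145: {{q},{p,q},{q,r},{q,t},{q,r,t}}
  U146: {{q},{p,q},{q,r},{q,t},{q,r,t}}
  U156: {{q},{p,q},{q,r},{q,t},{q,r,t}}
  U234: {{s,t},{r,s,t}}
  U235: {{r,s,t}}
  U236: {{s,t},{r,s,t}}
  U245: {{p,q}} {{p,r}} {{q,t},{r,t},{q,r,t},{r,s,t}}
  U246: {{p,q}} {{p,r}} {{q,t},{r,t},{s,t},{q,r,t},{r,s,t}}
  U256: {{p,q}} {{p,r}} {{q,t},{r,t},{q,r,t},{r,s,t}}
  U345: {{r,s},{r,s,t}}
  U346: {{s,t},{r,s,t}}
  U356: {{r,s,t}}
  U456: {{q},{p,q},{q,r},{q,t},{r,t},{q,r,t},{r,s,t}} {{p,r}}
  U1245: {{p,q}} {{q,t},{q,r,t}}
  U1246: {{p,q}} {{q,t},{q,r,t}}
  U1256: {{p,q}} {{q,t},{q,r,t}}
  U1456: {{q},{p,q},{q,r},{q,t},{q,r,t}}
  U2345: {{r,s,t}}
  U2346: {{s,t},{r,s,t}}
  U2356: {{r,s,t}}
  U2456: {{p,q}} {{p,r}} {{q,t},{r,t},{q,r,t},{r,s,t}}
  U3456: {{r,s,t}}
  U12456: {{p,q}} {{q,t},{q,r,t}}
  U23456: {{r,s,t}}
C dims 7,22,26,14; δ0: rk 6, SNF 1^6; δ1: rk 15, SNF 1^15; δ2: rk 11, SNF 1^11
Ȟ^0 = (7 − 6) − 0 = 1, so Ȟ^0 ≅ Z
Ȟ^1 = (22 − 15) − 6 = 1, so Ȟ^1 ≅ Z
Ȟ^2 = (26 − 11) − 15 = 0, so Ȟ^2 ≅ 0

Ȟ^0(U;F) ≅ Z, Ȟ^1(U;F) ≅ Z and Ȟ^2(U;F) ≅ 0


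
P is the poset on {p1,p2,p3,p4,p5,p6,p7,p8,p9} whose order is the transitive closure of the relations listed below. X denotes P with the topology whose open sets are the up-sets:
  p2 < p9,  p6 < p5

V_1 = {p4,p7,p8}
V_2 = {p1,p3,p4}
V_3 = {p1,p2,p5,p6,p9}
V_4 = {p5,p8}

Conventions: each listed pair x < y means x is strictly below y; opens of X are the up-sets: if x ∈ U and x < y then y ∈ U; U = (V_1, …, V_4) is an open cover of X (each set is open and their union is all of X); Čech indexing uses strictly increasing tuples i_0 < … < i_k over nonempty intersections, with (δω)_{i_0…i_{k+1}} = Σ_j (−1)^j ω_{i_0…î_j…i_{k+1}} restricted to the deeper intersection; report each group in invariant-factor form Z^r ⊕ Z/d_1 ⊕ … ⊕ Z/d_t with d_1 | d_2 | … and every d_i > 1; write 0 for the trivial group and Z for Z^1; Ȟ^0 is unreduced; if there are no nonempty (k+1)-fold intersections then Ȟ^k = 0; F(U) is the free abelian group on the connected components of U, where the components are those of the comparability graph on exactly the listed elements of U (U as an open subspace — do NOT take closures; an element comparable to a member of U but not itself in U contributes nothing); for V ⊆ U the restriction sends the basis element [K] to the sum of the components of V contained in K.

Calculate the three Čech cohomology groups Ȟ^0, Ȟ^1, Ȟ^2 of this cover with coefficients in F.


Ȟ^0 ≅ Z^7, Ȟ^1 ≅ 0 and Ȟ^2 ≅ 0

nonempty intersections:
  V12={p4} V14={p8} V23={p1} V34={p5}
components per intersection:
  V1: {p4} {p7} {p8}
  V2: {p1} {p3} {p4}
  V3: {p1} {p2,p9} {p5,p6}
  V4: {p5} {p8}
  V12: {p4}
  V14: {p8}
  V23: {p1}
  V34: {p5}
C dims 11,4; δ0: rk 4, SNF 1^4
Ȟ^0: (11−4)−0=7 ⇒ Z^7
Ȟ^1: (4−0)−4=0 ⇒ 0
Ȟ^2: (0−0)−0=0 ⇒ 0


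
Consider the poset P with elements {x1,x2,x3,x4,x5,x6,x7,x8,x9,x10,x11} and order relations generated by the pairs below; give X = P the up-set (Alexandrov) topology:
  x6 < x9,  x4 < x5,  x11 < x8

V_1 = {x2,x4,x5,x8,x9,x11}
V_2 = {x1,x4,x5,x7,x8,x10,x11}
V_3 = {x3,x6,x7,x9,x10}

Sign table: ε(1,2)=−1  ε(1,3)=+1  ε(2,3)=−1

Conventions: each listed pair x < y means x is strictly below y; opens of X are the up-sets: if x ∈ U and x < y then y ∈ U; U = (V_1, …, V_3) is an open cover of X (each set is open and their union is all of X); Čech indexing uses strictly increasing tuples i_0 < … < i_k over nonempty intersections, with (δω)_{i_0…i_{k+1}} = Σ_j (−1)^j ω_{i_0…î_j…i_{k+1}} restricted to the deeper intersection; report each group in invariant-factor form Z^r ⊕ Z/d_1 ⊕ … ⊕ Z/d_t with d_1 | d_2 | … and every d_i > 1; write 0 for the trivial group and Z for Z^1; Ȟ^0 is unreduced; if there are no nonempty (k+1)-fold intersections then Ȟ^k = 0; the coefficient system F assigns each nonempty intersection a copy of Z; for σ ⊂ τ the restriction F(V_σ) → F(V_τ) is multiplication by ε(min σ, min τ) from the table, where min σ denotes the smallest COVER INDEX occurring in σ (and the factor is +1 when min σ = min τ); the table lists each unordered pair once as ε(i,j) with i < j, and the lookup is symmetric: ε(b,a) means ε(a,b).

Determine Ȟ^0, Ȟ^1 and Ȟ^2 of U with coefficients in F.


nerve simplices:
  V12={x4,x5,x8,x11} V13={x9} V23={x7,x10}
C dims 3,3; δ0: rk 2, SNF 1^2
degree 0: 3−2−0 = 1 → Ȟ^0 ≅ Z
degree 1: 3−0−2 = 1 → Ȟ^1 ≅ Z
degree 2: 0−0−0 = 0 → Ȟ^2 ≅ 0

Ȟ^0 = Z, Ȟ^1 = Z and Ȟ^2 = 0


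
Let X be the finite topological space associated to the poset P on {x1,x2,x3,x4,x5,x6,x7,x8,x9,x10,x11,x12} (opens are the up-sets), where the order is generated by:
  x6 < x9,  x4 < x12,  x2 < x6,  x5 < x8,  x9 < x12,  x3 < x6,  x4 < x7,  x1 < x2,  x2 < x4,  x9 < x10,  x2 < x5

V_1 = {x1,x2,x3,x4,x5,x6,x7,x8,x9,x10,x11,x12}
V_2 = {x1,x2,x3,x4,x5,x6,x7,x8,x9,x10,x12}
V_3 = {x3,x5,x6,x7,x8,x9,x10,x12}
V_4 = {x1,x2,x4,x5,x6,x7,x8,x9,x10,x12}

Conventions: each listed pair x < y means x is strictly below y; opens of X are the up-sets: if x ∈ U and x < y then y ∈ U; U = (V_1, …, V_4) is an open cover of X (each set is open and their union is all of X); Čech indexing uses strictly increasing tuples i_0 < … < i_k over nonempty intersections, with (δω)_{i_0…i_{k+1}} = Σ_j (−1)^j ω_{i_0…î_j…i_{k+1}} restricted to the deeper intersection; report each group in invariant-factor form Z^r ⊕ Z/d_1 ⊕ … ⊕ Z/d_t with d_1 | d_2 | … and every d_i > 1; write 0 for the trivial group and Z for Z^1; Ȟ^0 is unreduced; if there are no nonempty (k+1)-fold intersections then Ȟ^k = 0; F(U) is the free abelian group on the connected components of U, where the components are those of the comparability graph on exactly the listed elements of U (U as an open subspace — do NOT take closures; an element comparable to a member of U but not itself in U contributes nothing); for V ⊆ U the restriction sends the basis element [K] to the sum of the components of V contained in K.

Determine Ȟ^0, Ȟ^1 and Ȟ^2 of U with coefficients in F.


nonempty intersections:
  V12={x1,x2,x3,x4,x5,x6,x7,x8,x9,x10,x12} V13={x3,x5,x6,x7,x8,x9,x10,x12} V14={x1,x2,x4,x5,x6,x7,x8,x9,x10,x12} V23={x3,x5,x6,x7,x8,x9,x10,x12} V24={x1,x2,x4,x5,x6,x7,x8,x9,x10,x12} V34={x5,x6,x7,x8,x9,x10,x12}
  V123={x3,x5,x6,x7,x8,x9,x10,x12} V124={x1,x2,x4,x5,x6,x7,x8,x9,x10,x12} V134={x5,x6,x7,x8,x9,x10,x12} V234={x5,x6,x7,x8,x9,x10,x12}
  V1234={x5,x6,x7,x8,x9,x10,x12}
components per intersection:
  V1: {x1,x2,x3,x4,x5,x6,x7,x8,x9,x10,x12} {x11}
  V2: {x1,x2,x3,x4,x5,x6,x7,x8,x9,x10,x12}
  V3: {x3,x6,x9,x10,x12} {x5,x8} {x7}
  V4: {x1,x2,x4,x5,x6,x7,x8,x9,x10,x12}
  V12: {x1,x2,x3,x4,x5,x6,x7,x8,x9,x10,x12}
  V13: {x3,x6,x9,x10,x12} {x5,x8} {x7}
  V14: {x1,x2,x4,x5,x6,x7,x8,x9,x10,x12}
  V23: {x3,x6,x9,x10,x12} {x5,x8} {x7}
  V24: {x1,x2,x4,x5,x6,x7,x8,x9,x10,x12}
  V34: {x5,x8} {x6,x9,x10,x12} {x7}
  V123: {x3,x6,x9,x10,x12} {x5,x8} {x7}
  V124: {x1,x2,x4,x5,x6,x7,x8,x9,x10,x12}
  V134: {x5,x8} {x6,x9,x10,x12} {x7}
  V234: {x5,x8} {x6,x9,x10,x12} {x7}
  V1234: {x5,x8} {x6,x9,x10,x12} {x7}
C dims 7,12,10,3; δ0: rk 5, SNF 1^5; δ1: rk 7, SNF 1^7; δ2: rk 3, SNF 1^3
Ȟ^0: (7−5)−0=2 ⇒ Z^2
Ȟ^1: (12−7)−5=0 ⇒ 0
Ȟ^2: (10−3)−7=0 ⇒ 0

Ȟ^0(U;F) ≅ Z^2, Ȟ^1(U;F) ≅ 0, Ȟ^2(U;F) ≅ 0


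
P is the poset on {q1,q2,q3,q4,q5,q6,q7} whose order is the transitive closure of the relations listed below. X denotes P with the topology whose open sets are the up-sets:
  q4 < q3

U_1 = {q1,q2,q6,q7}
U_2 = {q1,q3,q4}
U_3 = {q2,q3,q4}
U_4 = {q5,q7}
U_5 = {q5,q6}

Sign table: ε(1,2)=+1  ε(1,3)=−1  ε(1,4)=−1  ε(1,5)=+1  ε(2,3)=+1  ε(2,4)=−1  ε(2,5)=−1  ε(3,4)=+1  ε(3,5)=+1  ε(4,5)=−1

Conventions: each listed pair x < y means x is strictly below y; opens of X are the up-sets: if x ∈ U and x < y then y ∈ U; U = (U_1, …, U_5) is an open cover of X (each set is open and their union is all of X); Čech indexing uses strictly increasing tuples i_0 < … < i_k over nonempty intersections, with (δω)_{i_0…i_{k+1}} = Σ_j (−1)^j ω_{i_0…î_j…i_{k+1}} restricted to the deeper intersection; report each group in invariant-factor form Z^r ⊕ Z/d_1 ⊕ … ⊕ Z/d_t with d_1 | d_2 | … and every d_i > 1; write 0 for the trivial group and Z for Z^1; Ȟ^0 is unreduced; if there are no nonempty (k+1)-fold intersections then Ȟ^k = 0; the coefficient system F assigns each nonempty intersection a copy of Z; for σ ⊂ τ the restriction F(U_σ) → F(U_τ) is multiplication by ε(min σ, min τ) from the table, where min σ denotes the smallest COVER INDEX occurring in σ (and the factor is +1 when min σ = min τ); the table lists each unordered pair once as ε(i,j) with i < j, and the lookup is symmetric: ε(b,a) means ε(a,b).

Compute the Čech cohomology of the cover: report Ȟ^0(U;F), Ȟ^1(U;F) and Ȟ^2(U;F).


nonempty overlaps:
  U12={q1} U13={q2} U14={q7} U15={q6} U23={q3,q4} U45={q5}
C dims 5,6; δ0: rk 5, SNF 1^4·2
degree 0: 5−5−0 = 0 → Ȟ^0 ≅ 0
degree 1: 6−0−5 = 1 plus torsion [2] → Ȟ^1 ≅ Z ⊕ Z/2
degree 2: 0−0−0 = 0 → Ȟ^2 ≅ 0

Ȟ^0 = 0,  Ȟ^1 = Z ⊕ Z/2,  Ȟ^2 = 0


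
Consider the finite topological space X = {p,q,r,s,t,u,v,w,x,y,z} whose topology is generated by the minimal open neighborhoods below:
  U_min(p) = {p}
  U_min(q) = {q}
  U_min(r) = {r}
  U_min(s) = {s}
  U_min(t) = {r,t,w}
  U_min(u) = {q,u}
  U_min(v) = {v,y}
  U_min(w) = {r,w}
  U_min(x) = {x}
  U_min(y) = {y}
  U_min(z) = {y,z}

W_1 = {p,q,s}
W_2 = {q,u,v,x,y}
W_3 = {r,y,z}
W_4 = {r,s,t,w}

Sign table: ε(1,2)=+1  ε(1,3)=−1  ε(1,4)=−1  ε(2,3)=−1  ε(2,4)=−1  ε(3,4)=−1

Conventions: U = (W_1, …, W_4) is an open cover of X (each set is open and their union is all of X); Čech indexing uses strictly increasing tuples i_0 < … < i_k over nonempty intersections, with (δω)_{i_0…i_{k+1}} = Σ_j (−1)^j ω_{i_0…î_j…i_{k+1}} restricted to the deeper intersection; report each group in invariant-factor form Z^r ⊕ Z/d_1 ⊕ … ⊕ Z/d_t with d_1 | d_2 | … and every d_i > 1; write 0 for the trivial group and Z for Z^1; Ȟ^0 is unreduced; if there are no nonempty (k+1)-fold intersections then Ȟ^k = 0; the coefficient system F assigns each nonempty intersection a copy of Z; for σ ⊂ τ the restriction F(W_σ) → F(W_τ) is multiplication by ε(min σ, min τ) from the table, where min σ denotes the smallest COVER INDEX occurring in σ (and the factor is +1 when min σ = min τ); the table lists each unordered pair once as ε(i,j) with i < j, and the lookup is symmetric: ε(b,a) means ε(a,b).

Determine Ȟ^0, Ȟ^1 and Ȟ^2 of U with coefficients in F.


Ȟ^0 ≅ 0, Ȟ^1 ≅ Z/2 and Ȟ^2 ≅ 0

nonempty overlaps:
  W12={q} W14={s} W23={y} W34={r}
C dims 4,4; δ0: rk 4, SNF 1^3·2
degree 0: 4−4−0 = 0 → Ȟ^0 ≅ 0
degree 1: 4−0−4 = 0 plus torsion [2] → Ȟ^1 ≅ Z/2
degree 2: 0−0−0 = 0 → Ȟ^2 ≅ 0


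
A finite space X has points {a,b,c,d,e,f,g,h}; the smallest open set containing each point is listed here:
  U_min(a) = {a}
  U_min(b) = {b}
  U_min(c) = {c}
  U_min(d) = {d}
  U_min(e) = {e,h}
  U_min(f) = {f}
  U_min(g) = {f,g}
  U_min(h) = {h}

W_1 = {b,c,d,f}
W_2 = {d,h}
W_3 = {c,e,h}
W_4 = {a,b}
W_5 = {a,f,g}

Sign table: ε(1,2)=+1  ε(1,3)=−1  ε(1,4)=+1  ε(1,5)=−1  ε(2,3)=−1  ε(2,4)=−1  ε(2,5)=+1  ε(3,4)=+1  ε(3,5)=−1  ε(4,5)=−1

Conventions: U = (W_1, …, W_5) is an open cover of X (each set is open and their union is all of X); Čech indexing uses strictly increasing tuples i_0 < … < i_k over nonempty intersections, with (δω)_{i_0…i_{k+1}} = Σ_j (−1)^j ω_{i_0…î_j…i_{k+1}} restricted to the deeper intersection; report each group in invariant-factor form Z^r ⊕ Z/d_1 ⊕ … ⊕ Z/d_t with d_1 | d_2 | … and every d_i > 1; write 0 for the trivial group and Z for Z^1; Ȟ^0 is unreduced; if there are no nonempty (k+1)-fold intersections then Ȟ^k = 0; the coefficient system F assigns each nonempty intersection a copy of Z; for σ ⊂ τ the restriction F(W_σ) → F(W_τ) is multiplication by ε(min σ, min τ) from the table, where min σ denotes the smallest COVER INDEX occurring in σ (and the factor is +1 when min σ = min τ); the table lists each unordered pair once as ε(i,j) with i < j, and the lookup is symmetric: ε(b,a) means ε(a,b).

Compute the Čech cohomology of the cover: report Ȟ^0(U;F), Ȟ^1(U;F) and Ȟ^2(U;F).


nonempty overlaps:
  W12={d} W13={c} W14={b} W15={f} W23={h} W45={a}
C dims 5,6; δ0: rk 4, SNF 1^4
degree 0: 5−4−0 = 1 → Ȟ^0 ≅ Z
degree 1: 6−0−4 = 2 → Ȟ^1 ≅ Z^2
degree 2: 0−0−0 = 0 → Ȟ^2 ≅ 0

Ȟ^0 = Z; Ȟ^1 = Z^2; Ȟ^2 = 0


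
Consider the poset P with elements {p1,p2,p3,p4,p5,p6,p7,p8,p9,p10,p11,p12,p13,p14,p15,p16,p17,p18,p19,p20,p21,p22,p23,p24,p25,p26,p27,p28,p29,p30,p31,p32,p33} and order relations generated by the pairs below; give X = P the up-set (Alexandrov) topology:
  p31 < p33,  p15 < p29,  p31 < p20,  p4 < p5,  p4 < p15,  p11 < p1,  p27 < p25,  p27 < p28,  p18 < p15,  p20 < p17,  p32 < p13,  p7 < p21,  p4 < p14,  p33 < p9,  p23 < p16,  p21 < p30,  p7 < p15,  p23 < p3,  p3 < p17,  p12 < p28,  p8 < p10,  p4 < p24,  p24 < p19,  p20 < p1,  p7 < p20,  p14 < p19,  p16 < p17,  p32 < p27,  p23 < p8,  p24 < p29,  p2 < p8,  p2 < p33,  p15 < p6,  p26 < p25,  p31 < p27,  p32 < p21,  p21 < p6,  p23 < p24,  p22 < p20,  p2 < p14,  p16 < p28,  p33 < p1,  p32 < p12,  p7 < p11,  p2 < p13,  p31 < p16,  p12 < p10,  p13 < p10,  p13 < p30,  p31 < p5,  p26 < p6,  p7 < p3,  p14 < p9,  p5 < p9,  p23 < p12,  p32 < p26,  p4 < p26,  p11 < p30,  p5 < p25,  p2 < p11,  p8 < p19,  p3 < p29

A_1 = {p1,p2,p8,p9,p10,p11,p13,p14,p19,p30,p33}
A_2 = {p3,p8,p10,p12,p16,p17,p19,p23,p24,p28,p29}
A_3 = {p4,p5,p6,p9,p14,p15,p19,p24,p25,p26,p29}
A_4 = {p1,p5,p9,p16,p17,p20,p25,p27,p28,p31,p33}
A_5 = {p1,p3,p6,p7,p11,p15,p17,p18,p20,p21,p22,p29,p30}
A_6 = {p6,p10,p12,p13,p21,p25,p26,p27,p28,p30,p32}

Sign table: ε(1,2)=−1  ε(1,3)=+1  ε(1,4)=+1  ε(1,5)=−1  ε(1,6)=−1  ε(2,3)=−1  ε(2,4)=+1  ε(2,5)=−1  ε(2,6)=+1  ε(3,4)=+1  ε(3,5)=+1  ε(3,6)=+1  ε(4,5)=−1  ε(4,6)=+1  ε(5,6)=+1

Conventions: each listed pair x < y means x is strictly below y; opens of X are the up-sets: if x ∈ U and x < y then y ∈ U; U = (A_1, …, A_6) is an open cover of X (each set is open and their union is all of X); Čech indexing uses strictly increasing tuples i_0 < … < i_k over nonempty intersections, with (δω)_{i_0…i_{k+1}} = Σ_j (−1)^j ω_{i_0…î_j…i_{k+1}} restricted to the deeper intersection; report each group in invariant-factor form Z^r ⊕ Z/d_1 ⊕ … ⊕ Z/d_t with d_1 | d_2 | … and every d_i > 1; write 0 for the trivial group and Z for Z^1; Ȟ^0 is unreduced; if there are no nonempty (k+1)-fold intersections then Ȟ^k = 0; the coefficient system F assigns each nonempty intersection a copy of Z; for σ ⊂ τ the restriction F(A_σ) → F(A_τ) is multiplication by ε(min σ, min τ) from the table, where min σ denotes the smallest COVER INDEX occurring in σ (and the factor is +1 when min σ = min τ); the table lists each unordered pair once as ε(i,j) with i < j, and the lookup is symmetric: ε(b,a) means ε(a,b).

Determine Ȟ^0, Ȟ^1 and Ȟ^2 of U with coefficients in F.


nerve of the cover:
  A12={p8,p10,p19} A13={p9,p14,p19} A14={p1,p9,p33} A15={p1,p11,p30} A16={p10,p13,p30} A23={p19,p24,p29} A24={p16,p17,p28} A25={p3,p17,p29} A26={p10,p12,p28} A34={p5,p9,p25} A35={p6,p15,p29} A36={p6,p25,p26} A45={p1,p17,p20} A46={p25,p27,p28} A56={p6,p21,p30}
  A123={p19} A126={p10} A134={p9} A145={p1} A156={p30} A235={p29} A245={p17} A246={p28} A346={p25} A356={p6}
C dims 6,15,10; δ0: rk 6, SNF 1^5·2; δ1: rk 9, SNF 1^9
Ȟ^0 = (6 − 6) − 0 = 0, so Ȟ^0 ≅ 0
Ȟ^1 = (15 − 9) − 6 = 0 plus torsion [2], so Ȟ^1 ≅ Z/2
Ȟ^2 = (10 − 0) − 9 = 1, so Ȟ^2 ≅ Z

Ȟ^0(U;F) ≅ 0; Ȟ^1(U;F) ≅ Z/2; Ȟ^2(U;F) ≅ Z


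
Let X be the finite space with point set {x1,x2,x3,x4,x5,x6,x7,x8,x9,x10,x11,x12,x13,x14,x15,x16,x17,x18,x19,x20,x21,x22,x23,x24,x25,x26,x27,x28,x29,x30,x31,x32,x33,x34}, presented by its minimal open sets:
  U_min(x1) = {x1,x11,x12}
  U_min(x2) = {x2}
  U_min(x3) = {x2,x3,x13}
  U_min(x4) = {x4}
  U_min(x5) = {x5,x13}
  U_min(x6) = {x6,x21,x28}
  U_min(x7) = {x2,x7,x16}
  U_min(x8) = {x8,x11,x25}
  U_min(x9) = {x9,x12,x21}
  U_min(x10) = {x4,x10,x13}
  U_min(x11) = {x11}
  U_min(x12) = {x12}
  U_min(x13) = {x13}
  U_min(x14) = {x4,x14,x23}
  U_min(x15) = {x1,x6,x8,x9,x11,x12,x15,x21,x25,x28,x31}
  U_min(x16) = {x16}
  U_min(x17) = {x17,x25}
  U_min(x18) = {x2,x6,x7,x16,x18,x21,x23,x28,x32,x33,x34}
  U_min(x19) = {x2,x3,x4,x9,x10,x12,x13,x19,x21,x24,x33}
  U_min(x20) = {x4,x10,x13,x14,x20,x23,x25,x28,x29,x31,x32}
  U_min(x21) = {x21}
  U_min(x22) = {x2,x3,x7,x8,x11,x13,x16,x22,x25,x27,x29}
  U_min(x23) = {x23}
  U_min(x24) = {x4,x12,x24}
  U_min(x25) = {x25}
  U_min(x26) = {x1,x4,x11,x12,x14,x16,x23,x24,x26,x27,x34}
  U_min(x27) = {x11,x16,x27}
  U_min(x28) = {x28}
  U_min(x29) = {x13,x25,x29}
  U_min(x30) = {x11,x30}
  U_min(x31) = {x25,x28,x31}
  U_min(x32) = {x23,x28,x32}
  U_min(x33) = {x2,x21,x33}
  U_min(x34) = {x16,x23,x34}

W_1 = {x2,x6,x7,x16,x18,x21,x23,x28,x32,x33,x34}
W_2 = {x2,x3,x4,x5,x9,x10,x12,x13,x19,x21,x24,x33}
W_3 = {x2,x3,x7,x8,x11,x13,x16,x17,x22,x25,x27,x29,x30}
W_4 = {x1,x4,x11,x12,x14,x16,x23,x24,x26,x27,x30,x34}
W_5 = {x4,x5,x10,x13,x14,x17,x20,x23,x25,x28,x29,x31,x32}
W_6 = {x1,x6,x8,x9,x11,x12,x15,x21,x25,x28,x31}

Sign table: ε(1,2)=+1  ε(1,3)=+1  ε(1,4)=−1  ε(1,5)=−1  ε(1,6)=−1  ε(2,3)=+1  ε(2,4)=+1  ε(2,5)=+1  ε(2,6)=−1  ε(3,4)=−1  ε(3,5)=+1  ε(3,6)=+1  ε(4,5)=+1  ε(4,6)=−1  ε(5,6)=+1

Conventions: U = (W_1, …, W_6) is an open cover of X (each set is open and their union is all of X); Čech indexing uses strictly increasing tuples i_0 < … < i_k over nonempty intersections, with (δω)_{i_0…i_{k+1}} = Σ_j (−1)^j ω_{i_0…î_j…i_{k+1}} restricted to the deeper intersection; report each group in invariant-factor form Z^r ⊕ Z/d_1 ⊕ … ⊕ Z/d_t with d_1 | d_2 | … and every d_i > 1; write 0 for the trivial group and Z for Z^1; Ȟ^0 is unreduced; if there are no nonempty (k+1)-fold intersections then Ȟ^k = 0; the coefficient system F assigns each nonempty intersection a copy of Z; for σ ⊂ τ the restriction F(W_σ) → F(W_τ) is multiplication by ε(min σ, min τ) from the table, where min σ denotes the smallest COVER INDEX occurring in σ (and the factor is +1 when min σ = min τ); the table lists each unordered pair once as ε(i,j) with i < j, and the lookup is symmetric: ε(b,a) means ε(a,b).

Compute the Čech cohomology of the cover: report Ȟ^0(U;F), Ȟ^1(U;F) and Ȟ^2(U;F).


nonempty intersections:
  W12={x2,x21,x33} W13={x2,x7,x16} W14={x16,x23,x34} W15={x23,x28,x32} W16={x6,x21,x28} W23={x2,x3,x13} W24={x4,x12,x24} W25={x4,x5,x10,x13} W26={x9,x12,x21} W34={x11,x16,x27,x30} W35={x13,x17,x25,x29} W36={x8,x11,x25} W45={x4,x14,x23} W46={x1,x11,x12} W56={x25,x28,x31}
  W123={x2} W126={x21} W134={x16} W145={x23} W156={x28} W235={x13} W245={x4} W246={x12} W346={x11} W356={x25}
C dims 6,15,10; δ0: rk 6, SNF 1^5·2; δ1: rk 9, SNF 1^9
Ȟ^0: (6−6)−0=0 ⇒ 0
Ȟ^1: (15−9)−6=0 plus torsion [2] ⇒ Z/2
Ȟ^2: (10−0)−9=1 ⇒ Z

Ȟ^0 = 0; Ȟ^1 = Z/2; Ȟ^2 = Z


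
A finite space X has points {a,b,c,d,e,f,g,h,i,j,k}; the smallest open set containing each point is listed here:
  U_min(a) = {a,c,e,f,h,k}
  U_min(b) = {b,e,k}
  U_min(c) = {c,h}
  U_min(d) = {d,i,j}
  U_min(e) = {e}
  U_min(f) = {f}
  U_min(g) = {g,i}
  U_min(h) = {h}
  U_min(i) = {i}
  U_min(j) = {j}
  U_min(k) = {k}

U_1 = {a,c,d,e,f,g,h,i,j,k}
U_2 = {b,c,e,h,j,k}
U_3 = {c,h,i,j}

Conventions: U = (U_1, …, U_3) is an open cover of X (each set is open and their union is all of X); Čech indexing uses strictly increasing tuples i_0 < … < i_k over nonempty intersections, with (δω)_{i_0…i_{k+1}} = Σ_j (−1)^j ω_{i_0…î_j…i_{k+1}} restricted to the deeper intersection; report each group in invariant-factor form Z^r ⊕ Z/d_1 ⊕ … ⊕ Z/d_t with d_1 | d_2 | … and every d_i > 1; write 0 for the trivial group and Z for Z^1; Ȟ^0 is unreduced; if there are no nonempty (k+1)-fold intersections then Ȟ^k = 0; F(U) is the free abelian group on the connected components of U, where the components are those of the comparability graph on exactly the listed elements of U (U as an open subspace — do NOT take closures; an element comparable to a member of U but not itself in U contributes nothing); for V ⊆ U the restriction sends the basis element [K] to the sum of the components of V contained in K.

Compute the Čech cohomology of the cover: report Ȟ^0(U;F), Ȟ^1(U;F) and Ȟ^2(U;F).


cover nerve:
  U12={c,e,h,j,k} U13={c,h,i,j} U23={c,h,j}
  U123={c,h,j}
components per intersection:
  U1: {a,c,e,f,h,k} {d,g,i,j}
  U2: {b,e,k} {c,h} {j}
  U3: {c,h} {i} {j}
  U12: {c,h} {e} {j} {k}
  U13: {c,h} {i} {j}
  U23: {c,h} {j}
  U123: {c,h} {j}
C dims 8,9,2; δ0: rk 6, SNF 1^6; δ1: rk 2, SNF 1^2
Ȟ^0: (8−6)−0=2 ⇒ Z^2
Ȟ^1: (9−2)−6=1 ⇒ Z
Ȟ^2: (2−0)−2=0 ⇒ 0

Ȟ^0(U;F) ≅ Z^2,  Ȟ^1(U;F) ≅ Z,  Ȟ^2(U;F) ≅ 0


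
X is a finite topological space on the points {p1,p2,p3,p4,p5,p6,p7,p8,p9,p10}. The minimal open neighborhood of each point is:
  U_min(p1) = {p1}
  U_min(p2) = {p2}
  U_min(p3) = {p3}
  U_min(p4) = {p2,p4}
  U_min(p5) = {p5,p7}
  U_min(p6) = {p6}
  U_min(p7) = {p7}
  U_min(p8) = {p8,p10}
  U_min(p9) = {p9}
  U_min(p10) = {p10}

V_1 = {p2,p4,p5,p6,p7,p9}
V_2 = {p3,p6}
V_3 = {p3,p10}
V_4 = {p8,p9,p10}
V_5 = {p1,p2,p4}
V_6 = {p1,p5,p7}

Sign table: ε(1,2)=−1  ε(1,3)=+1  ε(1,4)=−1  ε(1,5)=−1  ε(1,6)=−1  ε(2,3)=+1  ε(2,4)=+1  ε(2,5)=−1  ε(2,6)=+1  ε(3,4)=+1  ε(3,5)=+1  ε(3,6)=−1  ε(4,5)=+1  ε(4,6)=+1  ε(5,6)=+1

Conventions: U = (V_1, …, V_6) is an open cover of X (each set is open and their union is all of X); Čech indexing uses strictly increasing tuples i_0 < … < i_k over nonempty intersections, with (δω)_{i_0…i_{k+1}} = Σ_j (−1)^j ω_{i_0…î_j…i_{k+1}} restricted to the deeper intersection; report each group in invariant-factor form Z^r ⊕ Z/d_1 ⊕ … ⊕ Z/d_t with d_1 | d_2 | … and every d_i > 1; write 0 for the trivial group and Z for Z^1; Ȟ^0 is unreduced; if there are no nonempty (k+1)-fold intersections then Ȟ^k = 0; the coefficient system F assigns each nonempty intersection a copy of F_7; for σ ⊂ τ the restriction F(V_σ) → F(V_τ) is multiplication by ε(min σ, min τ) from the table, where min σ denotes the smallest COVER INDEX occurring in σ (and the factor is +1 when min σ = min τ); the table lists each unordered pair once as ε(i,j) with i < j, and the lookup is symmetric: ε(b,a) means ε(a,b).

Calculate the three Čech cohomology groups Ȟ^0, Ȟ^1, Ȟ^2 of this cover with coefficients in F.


nerve of the cover:
  V12={p6} V14={p9} V15={p2,p4} V16={p5,p7} V23={p3} V34={p10} V56={p1}
C dims 6,7; δ0: rk_F7 5
Ȟ^0 = (6 − 5) − 0 = 1, so Ȟ^0 ≅ Z/7
Ȟ^1 = (7 − 0) − 5 = 2, so Ȟ^1 ≅ Z/7 ⊕ Z/7
Ȟ^2 = (0 − 0) − 0 = 0, so Ȟ^2 ≅ 0

Ȟ^0 = Z/7,  Ȟ^1 = Z/7 ⊕ Z/7,  Ȟ^2 = 0


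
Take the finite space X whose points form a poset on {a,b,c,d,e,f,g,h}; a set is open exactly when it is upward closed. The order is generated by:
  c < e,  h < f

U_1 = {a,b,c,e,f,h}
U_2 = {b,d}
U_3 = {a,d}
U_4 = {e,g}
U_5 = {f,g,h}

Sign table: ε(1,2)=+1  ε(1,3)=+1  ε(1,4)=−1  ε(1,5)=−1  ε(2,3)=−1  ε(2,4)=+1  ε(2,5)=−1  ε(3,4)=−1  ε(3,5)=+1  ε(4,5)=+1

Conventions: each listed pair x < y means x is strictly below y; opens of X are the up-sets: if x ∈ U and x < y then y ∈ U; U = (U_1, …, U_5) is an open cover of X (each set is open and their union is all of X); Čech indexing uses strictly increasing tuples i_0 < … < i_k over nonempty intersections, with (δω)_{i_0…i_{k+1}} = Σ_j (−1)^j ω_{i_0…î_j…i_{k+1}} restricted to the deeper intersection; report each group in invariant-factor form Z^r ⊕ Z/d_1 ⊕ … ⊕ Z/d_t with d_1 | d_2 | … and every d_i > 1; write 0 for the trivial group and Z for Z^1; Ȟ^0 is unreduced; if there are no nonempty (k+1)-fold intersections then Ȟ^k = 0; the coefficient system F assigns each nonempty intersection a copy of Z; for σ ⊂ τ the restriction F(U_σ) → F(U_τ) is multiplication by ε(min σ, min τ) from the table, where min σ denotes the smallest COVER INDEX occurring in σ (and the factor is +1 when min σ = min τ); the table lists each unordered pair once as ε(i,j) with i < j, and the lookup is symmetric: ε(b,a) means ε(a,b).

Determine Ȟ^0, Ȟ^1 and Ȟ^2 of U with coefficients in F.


Ȟ^0(U;F) ≅ 0,  Ȟ^1(U;F) ≅ Z ⊕ Z/2,  Ȟ^2(U;F) ≅ 0

cover nerve:
  U12={b} U13={a} U14={e} U15={f,h} U23={d} U45={g}
C dims 5,6; δ0: rk 5, SNF 1^4·2
Ȟ^0: (5−5)−0=0 ⇒ 0
Ȟ^1: (6−0)−5=1 plus torsion [2] ⇒ Z ⊕ Z/2
Ȟ^2: (0−0)−0=0 ⇒ 0


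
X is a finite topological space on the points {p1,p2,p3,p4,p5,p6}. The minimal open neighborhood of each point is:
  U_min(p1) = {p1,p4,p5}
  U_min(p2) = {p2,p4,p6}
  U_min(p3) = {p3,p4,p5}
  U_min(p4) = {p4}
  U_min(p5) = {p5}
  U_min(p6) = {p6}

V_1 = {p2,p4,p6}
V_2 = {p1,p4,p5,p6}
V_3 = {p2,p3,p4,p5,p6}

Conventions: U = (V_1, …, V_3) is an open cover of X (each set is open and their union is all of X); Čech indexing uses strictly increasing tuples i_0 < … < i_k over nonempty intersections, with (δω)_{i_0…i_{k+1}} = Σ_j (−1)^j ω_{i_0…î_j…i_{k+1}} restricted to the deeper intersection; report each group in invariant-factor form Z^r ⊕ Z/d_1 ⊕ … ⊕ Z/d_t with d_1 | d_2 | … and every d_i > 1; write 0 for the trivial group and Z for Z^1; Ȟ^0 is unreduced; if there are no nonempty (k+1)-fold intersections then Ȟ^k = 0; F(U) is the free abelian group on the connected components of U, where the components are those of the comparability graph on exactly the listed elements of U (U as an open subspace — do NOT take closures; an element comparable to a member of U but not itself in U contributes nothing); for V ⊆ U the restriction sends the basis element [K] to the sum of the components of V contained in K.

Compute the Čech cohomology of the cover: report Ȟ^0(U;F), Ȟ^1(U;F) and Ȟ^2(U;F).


Ȟ^0(U;F) ≅ Z, Ȟ^1(U;F) ≅ Z and Ȟ^2(U;F) ≅ 0

nerve of the cover:
  V12={p4,p6} V13={p2,p4,p6} V23={p4,p5,p6}
  V123={p4,p6}
components per intersection:
  V1: {p2,p4,p6}
  V2: {p1,p4,p5} {p6}
  V3: {p2,p3,p4,p5,p6}
  V12: {p4} {p6}
  V13: {p2,p4,p6}
  V23: {p4} {p5} {p6}
  V123: {p4} {p6}
C dims 4,6,2; δ0: rk 3, SNF 1^3; δ1: rk 2, SNF 1^2
Ȟ^0 = (4 − 3) − 0 = 1, so Ȟ^0 ≅ Z
Ȟ^1 = (6 − 2) − 3 = 1, so Ȟ^1 ≅ Z
Ȟ^2 = (2 − 0) − 2 = 0, so Ȟ^2 ≅ 0


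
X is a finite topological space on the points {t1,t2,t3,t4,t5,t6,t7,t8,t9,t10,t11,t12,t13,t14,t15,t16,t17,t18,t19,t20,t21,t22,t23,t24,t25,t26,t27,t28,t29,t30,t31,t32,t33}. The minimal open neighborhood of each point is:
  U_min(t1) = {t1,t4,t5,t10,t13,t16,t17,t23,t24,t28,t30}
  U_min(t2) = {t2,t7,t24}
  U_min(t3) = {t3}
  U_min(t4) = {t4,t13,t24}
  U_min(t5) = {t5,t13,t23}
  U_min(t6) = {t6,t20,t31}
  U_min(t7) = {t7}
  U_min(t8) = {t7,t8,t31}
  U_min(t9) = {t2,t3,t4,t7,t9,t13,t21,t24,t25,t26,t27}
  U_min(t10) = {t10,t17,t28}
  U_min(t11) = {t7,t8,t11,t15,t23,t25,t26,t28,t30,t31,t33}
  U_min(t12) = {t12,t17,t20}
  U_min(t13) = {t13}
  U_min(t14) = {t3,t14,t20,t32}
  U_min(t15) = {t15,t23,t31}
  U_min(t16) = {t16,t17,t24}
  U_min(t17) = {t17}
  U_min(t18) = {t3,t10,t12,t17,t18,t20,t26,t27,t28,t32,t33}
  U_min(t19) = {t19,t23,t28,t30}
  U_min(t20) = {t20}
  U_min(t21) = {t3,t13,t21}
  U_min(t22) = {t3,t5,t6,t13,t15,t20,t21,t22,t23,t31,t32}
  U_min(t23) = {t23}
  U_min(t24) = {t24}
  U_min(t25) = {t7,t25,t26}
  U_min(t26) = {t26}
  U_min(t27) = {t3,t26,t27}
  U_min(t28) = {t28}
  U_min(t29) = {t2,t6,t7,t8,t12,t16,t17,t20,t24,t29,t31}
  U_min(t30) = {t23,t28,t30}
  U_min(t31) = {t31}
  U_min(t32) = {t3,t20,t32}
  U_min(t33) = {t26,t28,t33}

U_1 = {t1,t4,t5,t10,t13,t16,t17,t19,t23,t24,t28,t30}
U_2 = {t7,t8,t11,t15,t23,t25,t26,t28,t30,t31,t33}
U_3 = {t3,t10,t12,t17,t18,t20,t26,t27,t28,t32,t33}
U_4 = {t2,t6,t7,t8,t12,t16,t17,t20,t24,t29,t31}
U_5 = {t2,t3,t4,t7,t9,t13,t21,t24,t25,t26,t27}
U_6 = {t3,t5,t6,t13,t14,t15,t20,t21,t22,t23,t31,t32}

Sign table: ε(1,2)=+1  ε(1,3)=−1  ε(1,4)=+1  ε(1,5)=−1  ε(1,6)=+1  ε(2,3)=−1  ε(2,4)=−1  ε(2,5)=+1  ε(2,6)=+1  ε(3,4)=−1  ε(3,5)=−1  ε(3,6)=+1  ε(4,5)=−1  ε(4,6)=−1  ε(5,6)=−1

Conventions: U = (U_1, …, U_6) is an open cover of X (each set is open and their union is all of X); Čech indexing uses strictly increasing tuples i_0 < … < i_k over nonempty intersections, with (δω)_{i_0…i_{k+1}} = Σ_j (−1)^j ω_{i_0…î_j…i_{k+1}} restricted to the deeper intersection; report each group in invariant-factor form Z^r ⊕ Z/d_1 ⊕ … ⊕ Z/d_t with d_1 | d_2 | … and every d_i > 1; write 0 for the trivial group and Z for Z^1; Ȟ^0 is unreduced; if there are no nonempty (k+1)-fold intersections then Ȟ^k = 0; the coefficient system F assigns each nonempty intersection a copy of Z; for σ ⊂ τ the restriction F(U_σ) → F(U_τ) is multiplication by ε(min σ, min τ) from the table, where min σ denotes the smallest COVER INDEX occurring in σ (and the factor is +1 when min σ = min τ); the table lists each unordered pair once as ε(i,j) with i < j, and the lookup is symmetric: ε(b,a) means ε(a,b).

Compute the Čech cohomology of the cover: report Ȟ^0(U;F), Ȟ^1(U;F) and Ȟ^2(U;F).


nonempty intersections:
  U12={t23,t28,t30} U13={t10,t17,t28} U14={t16,t17,t24} U15={t4,t13,t24} U16={t5,t13,t23} U23={t26,t28,t33} U24={t7,t8,t31} U25={t7,t25,t26} U26={t15,t23,t31} U34={t12,t17,t20} U35={t3,t26,t27} U36={t3,t20,t32} U45={t2,t7,t24} U46={t6,t20,t31} U56={t3,t13,t21}
  U123={t28} U126={t23} U134={t17} U145={t24} U156={t13} U235={t26} U245={t7} U246={t31} U346={t20} U356={t3}
C dims 6,15,10; δ0: rk 6, SNF 1^5·2; δ1: rk 9, SNF 1^9
Ȟ^0: (6−6)−0=0 ⇒ 0
Ȟ^1: (15−9)−6=0 plus torsion [2] ⇒ Z/2
Ȟ^2: (10−0)−9=1 ⇒ Z

Ȟ^0 ≅ 0, Ȟ^1 ≅ Z/2 and Ȟ^2 ≅ Z


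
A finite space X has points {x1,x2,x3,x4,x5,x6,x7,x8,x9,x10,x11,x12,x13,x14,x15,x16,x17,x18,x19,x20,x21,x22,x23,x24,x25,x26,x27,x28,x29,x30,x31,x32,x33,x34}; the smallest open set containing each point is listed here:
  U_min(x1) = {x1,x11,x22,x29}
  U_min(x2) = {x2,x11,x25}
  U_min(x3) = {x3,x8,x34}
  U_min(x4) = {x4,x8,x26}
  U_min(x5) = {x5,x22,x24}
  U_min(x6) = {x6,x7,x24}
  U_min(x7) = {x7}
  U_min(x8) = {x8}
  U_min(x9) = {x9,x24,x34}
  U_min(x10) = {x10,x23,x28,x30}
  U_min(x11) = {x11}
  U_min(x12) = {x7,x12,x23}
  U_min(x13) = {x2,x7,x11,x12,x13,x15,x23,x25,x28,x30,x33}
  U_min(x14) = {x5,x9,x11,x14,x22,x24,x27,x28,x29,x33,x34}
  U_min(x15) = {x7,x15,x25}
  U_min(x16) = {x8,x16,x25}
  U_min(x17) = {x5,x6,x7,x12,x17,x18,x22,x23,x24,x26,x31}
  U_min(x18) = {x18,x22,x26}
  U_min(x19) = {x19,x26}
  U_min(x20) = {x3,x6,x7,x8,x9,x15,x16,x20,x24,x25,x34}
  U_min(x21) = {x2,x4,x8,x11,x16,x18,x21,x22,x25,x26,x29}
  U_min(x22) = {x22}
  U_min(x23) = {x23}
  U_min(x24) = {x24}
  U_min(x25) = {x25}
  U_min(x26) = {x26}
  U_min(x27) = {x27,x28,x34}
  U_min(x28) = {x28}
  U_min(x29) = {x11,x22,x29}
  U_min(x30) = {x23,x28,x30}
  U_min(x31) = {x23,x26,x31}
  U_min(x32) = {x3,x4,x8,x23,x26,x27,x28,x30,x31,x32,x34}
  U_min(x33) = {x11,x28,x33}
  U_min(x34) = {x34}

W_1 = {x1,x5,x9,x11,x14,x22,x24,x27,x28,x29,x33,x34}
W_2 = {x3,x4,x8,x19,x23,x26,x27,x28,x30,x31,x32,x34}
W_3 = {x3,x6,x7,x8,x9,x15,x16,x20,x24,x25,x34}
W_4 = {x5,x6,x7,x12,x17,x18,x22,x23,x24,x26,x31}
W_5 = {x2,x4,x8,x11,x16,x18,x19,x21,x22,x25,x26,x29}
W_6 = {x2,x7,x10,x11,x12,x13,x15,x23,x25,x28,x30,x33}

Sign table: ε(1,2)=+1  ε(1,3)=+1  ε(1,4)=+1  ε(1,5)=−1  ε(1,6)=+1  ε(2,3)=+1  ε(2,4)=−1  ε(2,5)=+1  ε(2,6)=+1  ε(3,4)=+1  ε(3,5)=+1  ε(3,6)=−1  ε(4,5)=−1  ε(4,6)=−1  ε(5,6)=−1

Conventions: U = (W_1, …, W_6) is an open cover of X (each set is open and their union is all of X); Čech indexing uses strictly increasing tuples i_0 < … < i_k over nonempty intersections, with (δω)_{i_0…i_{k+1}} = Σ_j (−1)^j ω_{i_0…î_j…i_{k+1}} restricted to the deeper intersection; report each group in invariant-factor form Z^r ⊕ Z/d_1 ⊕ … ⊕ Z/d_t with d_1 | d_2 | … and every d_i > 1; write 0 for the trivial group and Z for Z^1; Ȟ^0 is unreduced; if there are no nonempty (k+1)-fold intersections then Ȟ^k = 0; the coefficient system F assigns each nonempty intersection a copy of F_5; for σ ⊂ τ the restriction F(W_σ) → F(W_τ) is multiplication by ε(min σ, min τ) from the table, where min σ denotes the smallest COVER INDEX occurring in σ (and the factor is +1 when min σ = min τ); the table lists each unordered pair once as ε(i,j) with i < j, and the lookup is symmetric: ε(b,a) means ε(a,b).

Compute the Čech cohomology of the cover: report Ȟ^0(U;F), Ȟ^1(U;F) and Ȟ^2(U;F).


nerve of the cover:
  W12={x27,x28,x34} W13={x9,x24,x34} W14={x5,x22,x24} W15={x11,x22,x29} W16={x11,x28,x33} W23={x3,x8,x34} W24={x23,x26,x31} W25={x4,x8,x19,x26} W26={x23,x28,x30} W34={x6,x7,x24} W35={x8,x16,x25} W36={x7,x15,x25} W45={x18,x22,x26} W46={x7,x12,x23} W56={x2,x11,x25}
  W123={x34} W126={x28} W134={x24} W145={x22} W156={x11} W235={x8} W245={x26} W246={x23} W346={x7} W356={x25}
C dims 6,15,10; δ0: rk_F5 6; δ1: rk_F5 9
Ȟ^0 = (6 − 6) − 0 = 0, so Ȟ^0 ≅ 0
Ȟ^1 = (15 − 9) − 6 = 0, so Ȟ^1 ≅ 0
Ȟ^2 = (10 − 0) − 9 = 1, so Ȟ^2 ≅ Z/5

Ȟ^0 = 0, Ȟ^1 = 0, Ȟ^2 = Z/5
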